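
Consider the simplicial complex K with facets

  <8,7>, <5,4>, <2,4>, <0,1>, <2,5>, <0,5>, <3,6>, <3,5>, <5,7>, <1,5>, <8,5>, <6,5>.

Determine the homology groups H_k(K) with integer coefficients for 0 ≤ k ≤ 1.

We work with the vertex ordering 0 < 1 < 2 < 3 < 4 < 5 < 6 < 7 < 8. The simplices of K, each written with vertices in increasing order, are:

  0-simplices (9): [0], [1], [2], [3], [4], [5], [6], [7], [8]
  1-simplices (12): [0,1], [0,5], [1,5], [2,4], [2,5], [3,5], [3,6], [4,5], [5,6], [5,7], [5,8], [7,8]

Hence C_0 ≅ Z^9, C_1 ≅ Z^12.

Boundary ∂_1: C_1 → C_0 is given by ∂[p,q] = [q] − [p]. For instance
  ∂[5,7] = [7] − [5].
The 9×12 boundary matrix has rank 8 and Smith normal form diag(1,1,1,1,1,1,1,1).

Reading off H_k = ker ∂_k / im ∂_{k+1}:

  H_0: rank C_0 − rank ∂_1 = 9 − 8 = 1, and the invariant factors of ∂_1 are all 1, so H_0 ≅ Z.
  H_1: rank ker ∂_1 − rank ∂_2 = (12 − 8) − 0 = 4, and there is no ∂_2, so H_1 ≅ Z^4.

As a check, the Euler characteristic is 9 − 12 = -3, which agrees with 1 − 4 = -3.

H_0 = Z,  H_1 = Z^4.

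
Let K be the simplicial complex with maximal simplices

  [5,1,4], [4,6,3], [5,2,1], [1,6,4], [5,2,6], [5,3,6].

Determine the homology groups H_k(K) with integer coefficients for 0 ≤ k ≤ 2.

H_0 ≅ Z,  H_1 ≅ Z,  H_2 = 0.

Take the total order 1 < 2 < 3 < 4 < 5 < 6 on the vertex set. Then K (dimension 2) consists of the simplices:

  0-simplices (6): [1], [2], [3], [4], [5], [6]
  1-simplices (12): [1,2], [1,4], [1,5], [1,6], [2,5], [2,6], [3,4], [3,5], [3,6], [4,5], [4,6], [5,6]
  2-simplices (6): [1,2,5], [1,4,5], [1,4,6], [2,5,6], [3,4,6], [3,5,6]

Hence C_0 ≅ Z^6, C_1 ≅ Z^12, C_2 ≅ Z^6.

∂_1: C_1 → C_0 is given by ∂[p,q] = [q] − [p]. For instance
  ∂[1,6] = [6] − [1].
The resulting 6×12 matrix has rank 5, and its Smith normal form has invariant factors (1,1,1,1,1).

The boundary map ∂_2: C_2 → C_1 sends each 2-simplex [p,q,r] to [q,r] − [p,r] + [p,q]. For instance
  ∂[3,5,6] = [5,6] − [3,6] + [3,5],
  ∂[2,5,6] = [5,6] − [2,6] + [2,5].
As a 12×6 matrix over Z this has rank 6, with invariant factors (1,1,1,1,1,1).

From H_k ≅ ker(∂_k) / im(∂_{k+1}) we obtain:

  H_0: rank C_0 − rank ∂_1 = 6 − 5 = 1, and the invariant factors of ∂_1 are all 1, so H_0 ≅ Z.
  H_1: rank ker ∂_1 − rank ∂_2 = (12 − 5) − 6 = 1, and the invariant factors of ∂_2 are all 1, so H_1 ≅ Z.
  H_2: rank ker ∂_2 − rank ∂_3 = (6 − 6) − 0 = 0, and there is no ∂_3, so H_2 ≅ 0.

As a check, the Euler characteristic is 6 − 12 + 6 = 0, which agrees with 1 − 1 + 0 = 0.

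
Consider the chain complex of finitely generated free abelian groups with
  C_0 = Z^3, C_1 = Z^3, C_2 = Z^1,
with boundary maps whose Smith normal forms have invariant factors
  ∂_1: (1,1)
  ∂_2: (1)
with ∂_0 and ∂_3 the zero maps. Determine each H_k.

H_0 ≅ Z,  H_1 = 0,  H_2 = 0.

H_0: b_0 = 3 − 0 − 2 = 1; torsion from ∂_1 factors > 1: none. So H_0 ≅ Z.
H_1: b_1 = 3 − 2 − 1 = 0; torsion from ∂_2 factors > 1: none. So H_1 ≅ 0.
H_2: b_2 = 1 − 1 − 0 = 0; torsion from ∂_3 factors > 1: none. So H_2 ≅ 0.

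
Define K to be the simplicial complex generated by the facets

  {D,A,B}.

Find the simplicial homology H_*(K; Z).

K has 3 vertices, 3 edges, 1 triangle.
rank ∂_0 = 0, rank ∂_1 = 2 ⇒ b_0 = 3 − 0 − 2 = 1; all invariant factors of ∂_1 are 1 so no torsion. So H_0 ≅ Z.
rank ∂_1 = 2, rank ∂_2 = 1 ⇒ b_1 = 3 − 2 − 1 = 0; all invariant factors of ∂_2 are 1 so no torsion. So H_1 ≅ 0.
rank ∂_2 = 1, rank ∂_3 = 0 ⇒ b_2 = 1 − 1 − 0 = 0. So H_2 ≅ 0.

H_0 ≅ Z,  H_1 = 0,  H_2 = 0.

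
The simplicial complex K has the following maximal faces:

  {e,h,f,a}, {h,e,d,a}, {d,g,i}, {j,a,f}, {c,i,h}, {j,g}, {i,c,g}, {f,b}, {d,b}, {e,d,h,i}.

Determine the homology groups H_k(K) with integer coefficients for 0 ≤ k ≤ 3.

We work with the vertex ordering a < b < c < d < e < f < g < h < i < j. The simplices of K, each written with vertices in increasing order, are:

  0-simplices (10): a, b, c, d, e, f, g, h, i, j
  1-simplices (22): ad, ae, af, ah, aj, bd, bf, cg, ch, ci, de, dg, dh, di, ef, eh, ei, fh, fj, gi, gj, hi
  2-simplices (14): ade, adh, aef, aeh, afh, afj, cgi, chi, deh, dei, dgi, dhi, efh, ehi
  3-simplices (3): adeh, aefh, dehi

Hence C_0 ≅ Z^10, C_1 ≅ Z^22, C_2 ≅ Z^14, C_3 ≅ Z^3.

∂_1: C_1 → C_0 maps an edge to its endpoints' difference, ∂[p,q] = q − p. For instance
  ∂de = e − d.
As a 10×22 matrix over Z this has rank 9, with invariant factors (1,1,1,1,1,1,1,1,1).

Boundary ∂_2: C_2 → C_1 maps a triangle to the signed sum of its edges. For instance
  ∂aeh = eh − ah + ae,
  ∂ade = de − ae + ad.
As a 22×14 matrix over Z this has rank 11, with invariant factors (1,1,1,1,1,1,1,1,1,1,1).

The boundary map ∂_3: C_3 → C_2 sends each 3-simplex σ to the alternating sum Σ_i (−1)^i (σ with its i-th vertex removed). For instance
  ∂adeh = deh − aeh + adh − ade,
  ∂dehi = ehi − dhi + dei − deh.
The resulting 14×3 matrix has rank 3, and its Smith normal form has invariant factors (1,1,1).

Reading off H_k = ker ∂_k / im ∂_{k+1}:

  H_0: rank C_0 − rank ∂_1 = 10 − 9 = 1, and the invariant factors of ∂_1 are all 1, so H_0 = Z.
  H_1: rank ker ∂_1 − rank ∂_2 = (22 − 9) − 11 = 2, and the invariant factors of ∂_2 are all 1, so H_1 = Z^2.
  H_2: rank ker ∂_2 − rank ∂_3 = (14 − 11) − 3 = 0, and the invariant factors of ∂_3 are all 1, so H_2 = 0.
  H_3: rank ker ∂_3 − rank ∂_4 = (3 − 3) − 0 = 0, and there is no ∂_4, so H_3 = 0.

As a check, the Euler characteristic is 10 − 22 + 14 − 3 = -1, which agrees with 1 − 2 + 0 − 0 = -1.

H_0 = Z,  H_1 = Z^2,  H_2 = 0,  H_3 = 0.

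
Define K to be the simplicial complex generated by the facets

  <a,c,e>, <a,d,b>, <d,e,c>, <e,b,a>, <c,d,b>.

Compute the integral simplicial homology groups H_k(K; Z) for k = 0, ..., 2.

Take the total order a < b < c < d < e on the vertex set. Then K (dimension 2) consists of the simplices:

  0-simplices (5): a, b, c, d, e
  1-simplices (10): ab, ac, ad, ae, bc, bd, be, cd, ce, de
  2-simplices (5): abd, abe, ace, bcd, cde

so the chain groups are C_0 ≅ Z^5, C_1 ≅ Z^10, C_2 ≅ Z^5.

The boundary map ∂_1: C_1 → C_0 is given by ∂[p,q] = [q] − [p]. For instance
  ∂bc = c − b.
The 5×10 boundary matrix has rank 4 and Smith normal form diag(1,1,1,1).

Boundary ∂_2: C_2 → C_1 maps a triangle to the signed sum of its edges. For instance
  ∂bcd = cd − bd + bc,
  ∂abe = be − ae + ab.
The 10×5 boundary matrix has rank 5 and Smith normal form diag(1,1,1,1,1).

Computing H_k = (kernel of ∂_k) / (image of ∂_{k+1}):

  H_0: rank C_0 − rank ∂_1 = 5 − 4 = 1, and the invariant factors of ∂_1 are all 1, so H_0 ≅ Z.
  H_1: rank ker ∂_1 − rank ∂_2 = (10 − 4) − 5 = 1, and the invariant factors of ∂_2 are all 1, so H_1 ≅ Z.
  H_2: rank ker ∂_2 − rank ∂_3 = (5 − 5) − 0 = 0, and there is no ∂_3, so H_2 ≅ 0.

H_0 = Z,  H_1 = Z,  H_2 = 0.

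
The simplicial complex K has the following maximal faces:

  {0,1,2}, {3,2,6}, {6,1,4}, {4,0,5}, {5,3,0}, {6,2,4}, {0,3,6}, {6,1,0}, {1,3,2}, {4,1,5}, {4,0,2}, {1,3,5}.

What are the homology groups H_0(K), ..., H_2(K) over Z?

H_0 = Z,  H_1 = Z/2,  H_2 = 0.

Take the total order 0 < 1 < 2 < 3 < 4 < 5 < 6 on the vertex set. Then K (dimension 2) consists of the simplices:

  0-simplices (7): [0], [1], [2], [3], [4], [5], [6]
  1-simplices (18): [0,1], [0,2], [0,3], [0,4], [0,5], [0,6], [1,2], [1,3], [1,4], [1,5], [1,6], [2,3], [2,4], [2,6], [3,5], [3,6], [4,5], [4,6]
  2-simplices (12): [0,1,2], [0,1,6], [0,2,4], [0,3,5], [0,3,6], [0,4,5], [1,2,3], [1,3,5], [1,4,5], [1,4,6], [2,3,6], [2,4,6]

Hence C_0 ≅ Z^7, C_1 ≅ Z^18, C_2 ≅ Z^12.

The boundary map ∂_1: C_1 → C_0 sends each edge [p,q] (with p < q) to q − p. For instance
  ∂[3,5] = [5] − [3].
The resulting 7×18 matrix has rank 6, and its Smith normal form has invariant factors (1,1,1,1,1,1).

∂_2: C_2 → C_1 acts by ∂[p,q,r] = [q,r] − [p,r] + [p,q]. For instance
  ∂[1,2,3] = [2,3] − [1,3] + [1,2],
  ∂[0,3,6] = [3,6] − [0,6] + [0,3].
This gives a 18×12 integer matrix of rank 12; reducing to Smith normal form yields diagonal entries (1,1,1,1,1,1,1,1,1,1,1,2).

Computing H_k = (kernel of ∂_k) / (image of ∂_{k+1}):

  H_0: rank C_0 − rank ∂_1 = 7 − 6 = 1, and the invariant factors of ∂_1 are all 1, so H_0 ≅ Z.
  H_1: rank ker ∂_1 − rank ∂_2 = (18 − 6) − 12 = 0, and ∂_2 has invariant factor 2 > 1, so H_1 ≅ Z/2.
  H_2: rank ker ∂_2 − rank ∂_3 = (12 − 12) − 0 = 0, and there is no ∂_3, so H_2 ≅ 0.

As a check, the Euler characteristic is 7 − 18 + 12 = 1, which agrees with 1 − 0 + 0 = 1.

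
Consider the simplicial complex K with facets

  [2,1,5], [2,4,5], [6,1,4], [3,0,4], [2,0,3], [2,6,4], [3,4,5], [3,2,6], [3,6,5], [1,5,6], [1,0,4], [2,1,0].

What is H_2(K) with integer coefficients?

Fix the vertex order 0 < 1 < 2 < 3 < 4 < 5 < 6 and write every simplex with vertices in increasing order. Then dim K = 2 and the simplices of K are:

  0-simplices (7): [0], [1], [2], [3], [4], [5], [6]
  1-simplices (18): [0,1], [0,2], [0,3], [0,4], [1,2], [1,4], [1,5], [1,6], [2,3], [2,4], [2,5], [2,6], [3,4], [3,5], [3,6], [4,5], [4,6], [5,6]
  2-simplices (12): [0,1,2], [0,1,4], [0,2,3], [0,3,4], [1,2,5], [1,4,6], [1,5,6], [2,3,6], [2,4,5], [2,4,6], [3,4,5], [3,5,6]

Hence C_0 ≅ Z^7, C_1 ≅ Z^18, C_2 ≅ Z^12.

Boundary ∂_1: C_1 → C_0 maps an edge to its endpoints' difference, ∂[p,q] = q − p. For instance
  ∂[1,6] = [6] − [1].
The 7×18 boundary matrix has rank 6 and Smith normal form diag(1,1,1,1,1,1).

The boundary map ∂_2: C_2 → C_1 maps a triangle to the signed sum of its edges. For instance
  ∂[0,3,4] = [3,4] − [0,4] + [0,3],
  ∂[3,4,5] = [4,5] − [3,5] + [3,4].
As a 18×12 matrix over Z this has rank 12, with invariant factors (1,1,1,1,1,1,1,1,1,1,1,2).

Computing H_k = (kernel of ∂_k) / (image of ∂_{k+1}):

  H_2: rank ker ∂_2 − rank ∂_3 = (12 − 12) − 0 = 0, and there is no ∂_3, so H_2 = 0.

H_2 ≅ 0.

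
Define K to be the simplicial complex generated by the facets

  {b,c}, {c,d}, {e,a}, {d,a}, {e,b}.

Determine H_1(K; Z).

Order the vertices as a < b < c < d < e. Listing each simplex with vertices in this order, K has dimension 1 with simplices:

  0-simplices (5): a, b, c, d, e
  1-simplices (5): ad, ae, bc, be, cd

Hence C_0 ≅ Z^5, C_1 ≅ Z^5.

∂_1: C_1 → C_0 is given by ∂[p,q] = [q] − [p]. For instance
  ∂ad = d − a.
The 5×5 boundary matrix has rank 4 and Smith normal form diag(1,1,1,1).

Reading off H_k = ker ∂_k / im ∂_{k+1}:

  H_1: rank ker ∂_1 − rank ∂_2 = (5 − 4) − 0 = 1, and there is no ∂_2, so H_1 = Z.

H_1 = Z.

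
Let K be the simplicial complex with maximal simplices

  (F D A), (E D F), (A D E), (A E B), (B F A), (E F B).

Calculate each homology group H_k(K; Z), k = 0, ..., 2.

Take the total order A < B < D < E < F on the vertex set. Then K (dimension 2) consists of the simplices:

  0-simplices (5): A, B, D, E, F
  1-simplices (9): AB, AD, AE, AF, BE, BF, DE, DF, EF
  2-simplices (6): ABE, ABF, ADE, ADF, BEF, DEF

giving chain groups C_0 ≅ Z^5, C_1 ≅ Z^9, C_2 ≅ Z^6.

Boundary ∂_1: C_1 → C_0 is given by ∂[p,q] = [q] − [p]. For instance
  ∂DF = F − D.
The resulting 5×9 matrix has rank 4, and its Smith normal form has invariant factors (1,1,1,1).

The boundary map ∂_2: C_2 → C_1 sends each 2-simplex [p,q,r] to [q,r] − [p,r] + [p,q]. For instance
  ∂DEF = EF − DF + DE,
  ∂ADF = DF − AF + AD.
The resulting 9×6 matrix has rank 5, and its Smith normal form has invariant factors (1,1,1,1,1).

Reading off H_k = ker ∂_k / im ∂_{k+1}:

  H_0: rank C_0 − rank ∂_1 = 5 − 4 = 1, and the invariant factors of ∂_1 are all 1, so H_0 = Z.
  H_1: rank ker ∂_1 − rank ∂_2 = (9 − 4) − 5 = 0, and the invariant factors of ∂_2 are all 1, so H_1 = 0.
  H_2: rank ker ∂_2 − rank ∂_3 = (6 − 5) − 0 = 1, and there is no ∂_3, so H_2 = Z.

H_0 ≅ Z,  H_1 = 0,  H_2 ≅ Z.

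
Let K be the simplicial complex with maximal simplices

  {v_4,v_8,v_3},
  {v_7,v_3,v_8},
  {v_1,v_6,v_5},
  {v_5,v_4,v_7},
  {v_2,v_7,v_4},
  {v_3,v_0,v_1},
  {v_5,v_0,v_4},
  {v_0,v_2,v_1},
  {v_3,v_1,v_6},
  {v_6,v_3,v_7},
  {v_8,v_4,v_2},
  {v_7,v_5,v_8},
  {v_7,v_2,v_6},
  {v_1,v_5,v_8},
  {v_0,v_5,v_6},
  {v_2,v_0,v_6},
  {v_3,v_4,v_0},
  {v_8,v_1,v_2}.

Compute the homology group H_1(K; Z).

Take the total order v_0 < v_1 < v_2 < v_3 < v_4 < v_5 < v_6 < v_7 < v_8 on the vertex set. Then K (dimension 2) consists of the simplices:

  0-simplices (9): [v_0], [v_1], [v_2], [v_3], [v_4], [v_5], [v_6], [v_7], [v_8]
  1-simplices (27): (27 of them)
  2-simplices (18): (18 of them)

so the chain groups are C_0 ≅ Z^9, C_1 ≅ Z^27, C_2 ≅ Z^18.

The boundary map ∂_1: C_1 → C_0 sends each edge [p,q] (with p < q) to q − p.
The resulting 9×27 matrix has rank 8, and its Smith normal form has invariant factors (1,1,1,1,1,1,1,1).

Boundary ∂_2: C_2 → C_1 acts by ∂[p,q,r] = [q,r] − [p,r] + [p,q]. For instance
  ∂[v_0,v_4,v_5] = [v_4,v_5] − [v_0,v_5] + [v_0,v_4],
  ∂[v_2,v_4,v_7] = [v_4,v_7] − [v_2,v_7] + [v_2,v_4].
The 27×18 boundary matrix has rank 18 and Smith normal form diag(1,1,1,1,1,1,1,1,1,1,1,1,1,1,1,1,1,2).

Now H_k = ker ∂_k / im ∂_{k+1}, so:

  H_1: rank ker ∂_1 − rank ∂_2 = (27 − 8) − 18 = 1, and ∂_2 has invariant factor 2 > 1, so H_1 = Z ⊕ Z_2.

H_1 ≅ Z ⊕ Z_2.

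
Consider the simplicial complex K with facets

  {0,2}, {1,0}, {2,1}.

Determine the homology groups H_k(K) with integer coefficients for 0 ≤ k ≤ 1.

H_0 = Z,  H_1 = Z.

K has 3 vertices, 3 edges.
rank ∂_0 = 0, rank ∂_1 = 2 ⇒ b_0 = 3 − 0 − 2 = 1; all invariant factors of ∂_1 are 1 so no torsion. So H_0 = Z.
rank ∂_1 = 2, rank ∂_2 = 0 ⇒ b_1 = 3 − 2 − 0 = 1. So H_1 = Z.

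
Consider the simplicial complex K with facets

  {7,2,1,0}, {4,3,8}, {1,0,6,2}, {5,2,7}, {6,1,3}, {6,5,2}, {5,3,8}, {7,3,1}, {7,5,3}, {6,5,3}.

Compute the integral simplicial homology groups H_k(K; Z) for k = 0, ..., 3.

Order the vertices as 0 < 1 < 2 < 3 < 4 < 5 < 6 < 7 < 8. Listing each simplex with vertices in this order, K has dimension 3 with simplices:

  0-simplices (9): [0], [1], [2], [3], [4], [5], [6], [7], [8]
  1-simplices (20): [0,1], [0,2], [0,6], [0,7], [1,2], [1,3], [1,6], [1,7], [2,5], [2,6], [2,7], [3,4], [3,5], [3,6], [3,7], [3,8], [4,8], [5,6], [5,7], [5,8]
  2-simplices (15): [0,1,2], [0,1,6], [0,1,7], [0,2,6], [0,2,7], [1,2,6], [1,2,7], [1,3,6], [1,3,7], [2,5,6], [2,5,7], [3,4,8], [3,5,6], [3,5,7], [3,5,8]
  3-simplices (2): [0,1,2,6], [0,1,2,7]

Hence C_0 ≅ Z^9, C_1 ≅ Z^20, C_2 ≅ Z^15, C_3 ≅ Z^2.

Boundary ∂_1: C_1 → C_0 sends each edge [p,q] (with p < q) to q − p. For instance
  ∂[3,4] = [4] − [3].
This gives a 9×20 integer matrix of rank 8; reducing to Smith normal form yields diagonal entries (1,1,1,1,1,1,1,1).

Boundary ∂_2: C_2 → C_1 acts by ∂[p,q,r] = [q,r] − [p,r] + [p,q]. For instance
  ∂[0,2,7] = [2,7] − [0,7] + [0,2],
  ∂[0,1,6] = [1,6] − [0,6] + [0,1].
As a 20×15 matrix over Z this has rank 12, with invariant factors (1,1,1,1,1,1,1,1,1,1,1,1).

∂_3: C_3 → C_2 sends each 3-simplex σ to the alternating sum Σ_i (−1)^i (σ with its i-th vertex removed). For instance
  ∂[0,1,2,7] = [1,2,7] − [0,2,7] + [0,1,7] − [0,1,2],
  ∂[0,1,2,6] = [1,2,6] − [0,2,6] + [0,1,6] − [0,1,2].
As a 15×2 matrix over Z this has rank 2, with invariant factors (1,1).

From H_k ≅ ker(∂_k) / im(∂_{k+1}) we obtain:

  H_0: rank C_0 − rank ∂_1 = 9 − 8 = 1, and the invariant factors of ∂_1 are all 1, so H_0 = Z.
  H_1: rank ker ∂_1 − rank ∂_2 = (20 − 8) − 12 = 0, and the invariant factors of ∂_2 are all 1, so H_1 = 0.
  H_2: rank ker ∂_2 − rank ∂_3 = (15 − 12) − 2 = 1, and the invariant factors of ∂_3 are all 1, so H_2 = Z.
  H_3: rank ker ∂_3 − rank ∂_4 = (2 − 2) − 0 = 0, and there is no ∂_4, so H_3 = 0.

H_0 ≅ Z,  H_1 = 0,  H_2 ≅ Z,  H_3 = 0.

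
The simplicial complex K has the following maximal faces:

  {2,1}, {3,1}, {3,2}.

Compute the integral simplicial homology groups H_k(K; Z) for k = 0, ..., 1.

H_0 ≅ Z,  H_1 ≅ Z.

We work with the vertex ordering 1 < 2 < 3. The simplices of K, each written with vertices in increasing order, are:

  0-simplices (3): [1], [2], [3]
  1-simplices (3): [1,2], [1,3], [2,3]

Hence C_0 ≅ Z^3, C_1 ≅ Z^3.

∂_1: C_1 → C_0 is given by ∂[p,q] = [q] − [p]. For instance
  ∂[1,3] = [3] − [1].
The 3×3 boundary matrix has rank 2 and Smith normal form diag(1,1).

Computing H_k = (kernel of ∂_k) / (image of ∂_{k+1}):

  H_0: rank C_0 − rank ∂_1 = 3 − 2 = 1, and the invariant factors of ∂_1 are all 1, so H_0 = Z.
  H_1: rank ker ∂_1 − rank ∂_2 = (3 − 2) − 0 = 1, and there is no ∂_2, so H_1 = Z.

(K is a triangulation of the circle S^1.)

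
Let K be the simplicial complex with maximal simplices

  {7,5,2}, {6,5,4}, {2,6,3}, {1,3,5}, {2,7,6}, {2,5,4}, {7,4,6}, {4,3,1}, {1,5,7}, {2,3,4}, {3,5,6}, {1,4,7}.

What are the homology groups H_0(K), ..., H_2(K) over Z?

H_0 = Z,  H_1 = Z_2,  H_2 = 0.

Fix the vertex order 1 < 2 < 3 < 4 < 5 < 6 < 7 and write every simplex with vertices in increasing order. Then dim K = 2 and the simplices of K are:

  0-simplices (7): [1], [2], [3], [4], [5], [6], [7]
  1-simplices (18): [1,3], [1,4], [1,5], [1,7], [2,3], [2,4], [2,5], [2,6], [2,7], [3,4], [3,5], [3,6], [4,5], [4,6], [4,7], [5,6], [5,7], [6,7]
  2-simplices (12): [1,3,4], [1,3,5], [1,4,7], [1,5,7], [2,3,4], [2,3,6], [2,4,5], [2,5,7], [2,6,7], [3,5,6], [4,5,6], [4,6,7]

Hence C_0 ≅ Z^7, C_1 ≅ Z^18, C_2 ≅ Z^12.

∂_1: C_1 → C_0 is given by ∂[p,q] = [q] − [p]. For instance
  ∂[1,4] = [4] − [1].
This gives a 7×18 integer matrix of rank 6; reducing to Smith normal form yields diagonal entries (1,1,1,1,1,1).

∂_2: C_2 → C_1 acts by ∂[p,q,r] = [q,r] − [p,r] + [p,q]. For instance
  ∂[1,3,4] = [3,4] − [1,4] + [1,3],
  ∂[3,5,6] = [5,6] − [3,6] + [3,5].
As a 18×12 matrix over Z this has rank 12, with invariant factors (1,1,1,1,1,1,1,1,1,1,1,2).

From H_k ≅ ker(∂_k) / im(∂_{k+1}) we obtain:

  H_0: rank C_0 − rank ∂_1 = 7 − 6 = 1, and the invariant factors of ∂_1 are all 1, so H_0 = Z.
  H_1: rank ker ∂_1 − rank ∂_2 = (18 − 6) − 12 = 0, and ∂_2 has invariant factor 2 > 1, so H_1 = Z_2.
  H_2: rank ker ∂_2 − rank ∂_3 = (12 − 12) − 0 = 0, and there is no ∂_3, so H_2 = 0.

(K is a triangulation of the real projective plane RP^2.)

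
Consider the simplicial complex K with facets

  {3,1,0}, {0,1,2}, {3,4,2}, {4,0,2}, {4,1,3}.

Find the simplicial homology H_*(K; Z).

K has 5 vertices, 10 edges, 5 triangles.
rank ∂_0 = 0, rank ∂_1 = 4 ⇒ b_0 = 5 − 0 − 4 = 1; all invariant factors of ∂_1 are 1 so no torsion. So H_0 ≅ Z.
rank ∂_1 = 4, rank ∂_2 = 5 ⇒ b_1 = 10 − 4 − 5 = 1; all invariant factors of ∂_2 are 1 so no torsion. So H_1 ≅ Z.
rank ∂_2 = 5, rank ∂_3 = 0 ⇒ b_2 = 5 − 5 − 0 = 0. So H_2 ≅ 0.

H_0 = Z,  H_1 = Z,  H_2 = 0.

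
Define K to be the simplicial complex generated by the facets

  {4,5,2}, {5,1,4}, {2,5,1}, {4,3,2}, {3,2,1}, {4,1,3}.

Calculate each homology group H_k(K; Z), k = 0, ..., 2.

H_0 ≅ Z,  H_1 = 0,  H_2 ≅ Z.

Order the vertices as 1 < 2 < 3 < 4 < 5. Listing each simplex with vertices in this order, K has dimension 2 with simplices:

  0-simplices (5): [1], [2], [3], [4], [5]
  1-simplices (9): [1,2], [1,3], [1,4], [1,5], [2,3], [2,4], [2,5], [3,4], [4,5]
  2-simplices (6): [1,2,3], [1,2,5], [1,3,4], [1,4,5], [2,3,4], [2,4,5]

giving chain groups C_0 ≅ Z^5, C_1 ≅ Z^9, C_2 ≅ Z^6.

The boundary map ∂_1: C_1 → C_0 sends each edge [p,q] (with p < q) to q − p. For instance
  ∂[1,3] = [3] − [1].
This gives a 5×9 integer matrix of rank 4; reducing to Smith normal form yields diagonal entries (1,1,1,1).

Boundary ∂_2: C_2 → C_1 sends each 2-simplex [p,q,r] to [q,r] − [p,r] + [p,q]. For instance
  ∂[1,2,3] = [2,3] − [1,3] + [1,2],
  ∂[1,3,4] = [3,4] − [1,4] + [1,3].
This gives a 9×6 integer matrix of rank 5; reducing to Smith normal form yields diagonal entries (1,1,1,1,1).

Now H_k = ker ∂_k / im ∂_{k+1}, so:

  H_0: rank C_0 − rank ∂_1 = 5 − 4 = 1, and the invariant factors of ∂_1 are all 1, so H_0 = Z.
  H_1: rank ker ∂_1 − rank ∂_2 = (9 − 4) − 5 = 0, and the invariant factors of ∂_2 are all 1, so H_1 = 0.
  H_2: rank ker ∂_2 − rank ∂_3 = (6 − 5) − 0 = 1, and there is no ∂_3, so H_2 = Z.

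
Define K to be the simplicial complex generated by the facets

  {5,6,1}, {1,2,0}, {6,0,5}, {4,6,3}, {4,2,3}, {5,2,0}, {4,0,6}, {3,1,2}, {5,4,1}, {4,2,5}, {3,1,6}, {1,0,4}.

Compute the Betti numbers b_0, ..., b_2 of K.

K has 7 vertices, 18 edges, 12 triangles.
rank ∂_0 = 0, rank ∂_1 = 6 ⇒ b_0 = 7 − 0 − 6 = 1; all invariant factors of ∂_1 are 1 so no torsion. So H_0 = Z.
rank ∂_1 = 6, rank ∂_2 = 12 ⇒ b_1 = 18 − 6 − 12 = 0; ∂_2 has invariant factor(s) [2] giving torsion. So H_1 = Z/2.
rank ∂_2 = 12, rank ∂_3 = 0 ⇒ b_2 = 12 − 12 − 0 = 0. So H_2 = 0.

b_0 = 1, b_1 = 0, b_2 = 0.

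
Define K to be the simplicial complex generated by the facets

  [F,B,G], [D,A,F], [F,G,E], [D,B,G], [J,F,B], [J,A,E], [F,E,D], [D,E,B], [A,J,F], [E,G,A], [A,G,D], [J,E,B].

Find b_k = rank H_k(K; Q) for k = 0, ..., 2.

Take the total order A < B < D < E < F < G < J on the vertex set. Then K (dimension 2) consists of the simplices:

  0-simplices (7): A, B, D, E, F, G, J
  1-simplices (18): AD, AE, AF, AG, AJ, BD, BE, BF, BG, BJ, DE, DF, DG, EF, EG, EJ, FG, FJ
  2-simplices (12): ADF, ADG, AEG, AEJ, AFJ, BDE, BDG, BEJ, BFG, BFJ, DEF, EFG

so the chain groups are C_0 ≅ Z^7, C_1 ≅ Z^18, C_2 ≅ Z^12.

Boundary ∂_1: C_1 → C_0 is given by ∂[p,q] = [q] − [p]. For instance
  ∂BJ = J − B.
This gives a 7×18 integer matrix of rank 6; reducing to Smith normal form yields diagonal entries (1,1,1,1,1,1).

Boundary ∂_2: C_2 → C_1 acts by ∂[p,q,r] = [q,r] − [p,r] + [p,q]. For instance
  ∂BEJ = EJ − BJ + BE,
  ∂ADF = DF − AF + AD.
The resulting 18×12 matrix has rank 12, and its Smith normal form has invariant factors (1,1,1,1,1,1,1,1,1,1,1,2).

Computing H_k = (kernel of ∂_k) / (image of ∂_{k+1}):

  H_0: rank C_0 − rank ∂_1 = 7 − 6 = 1, and the invariant factors of ∂_1 are all 1, so H_0 ≅ Z.
  H_1: rank ker ∂_1 − rank ∂_2 = (18 − 6) − 12 = 0, and ∂_2 has invariant factor 2 > 1, so H_1 ≅ Z/2Z.
  H_2: rank ker ∂_2 − rank ∂_3 = (12 − 12) − 0 = 0, and there is no ∂_3, so H_2 ≅ 0.

(K is a triangulation of the real projective plane RP^2.)

Hence the Betti numbers are b_0 = 1, b_1 = 0, b_2 = 0.

b_0 = 1, b_1 = 0, b_2 = 0.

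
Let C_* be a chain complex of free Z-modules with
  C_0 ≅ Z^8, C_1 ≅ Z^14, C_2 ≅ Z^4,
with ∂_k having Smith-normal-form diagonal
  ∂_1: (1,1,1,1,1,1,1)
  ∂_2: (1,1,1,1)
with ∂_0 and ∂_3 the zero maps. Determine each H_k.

H_0 = Z,  H_1 = Z^3,  H_2 = 0.

H_0: b_0 = 8 − 0 − 7 = 1; torsion from ∂_1 factors > 1: none. So H_0 = Z.
H_1: b_1 = 14 − 7 − 4 = 3; torsion from ∂_2 factors > 1: none. So H_1 = Z^3.
H_2: b_2 = 4 − 4 − 0 = 0; torsion from ∂_3 factors > 1: none. So H_2 = 0.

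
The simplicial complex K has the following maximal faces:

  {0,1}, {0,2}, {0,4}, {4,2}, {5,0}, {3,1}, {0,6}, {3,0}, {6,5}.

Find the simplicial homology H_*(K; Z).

Order the vertices as 0 < 1 < 2 < 3 < 4 < 5 < 6. Listing each simplex with vertices in this order, K has dimension 1 with simplices:

  0-simplices (7): [0], [1], [2], [3], [4], [5], [6]
  1-simplices (9): [0,1], [0,2], [0,3], [0,4], [0,5], [0,6], [1,3], [2,4], [5,6]

giving chain groups C_0 ≅ Z^7, C_1 ≅ Z^9.

∂_1: C_1 → C_0 maps an edge to its endpoints' difference, ∂[p,q] = q − p. For instance
  ∂[0,6] = [6] − [0].
The 7×9 boundary matrix has rank 6 and Smith normal form diag(1,1,1,1,1,1).

Computing H_k = (kernel of ∂_k) / (image of ∂_{k+1}):

  H_0: rank C_0 − rank ∂_1 = 7 − 6 = 1, and the invariant factors of ∂_1 are all 1, so H_0 = Z.
  H_1: rank ker ∂_1 − rank ∂_2 = (9 − 6) − 0 = 3, and there is no ∂_2, so H_1 = Z^3.

As a check, the Euler characteristic is 7 − 9 = -2, which agrees with 1 − 3 = -2.

H_0 ≅ Z,  H_1 ≅ Z^3.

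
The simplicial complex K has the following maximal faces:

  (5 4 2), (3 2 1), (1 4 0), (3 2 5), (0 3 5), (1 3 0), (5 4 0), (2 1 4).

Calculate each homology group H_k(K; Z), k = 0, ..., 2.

H_0 ≅ Z,  H_1 = 0,  H_2 ≅ Z.

Fix the vertex order 0 < 1 < 2 < 3 < 4 < 5 and write every simplex with vertices in increasing order. Then dim K = 2 and the simplices of K are:

  0-simplices (6): [0], [1], [2], [3], [4], [5]
  1-simplices (12): [0,1], [0,3], [0,4], [0,5], [1,2], [1,3], [1,4], [2,3], [2,4], [2,5], [3,5], [4,5]
  2-simplices (8): [0,1,3], [0,1,4], [0,3,5], [0,4,5], [1,2,3], [1,2,4], [2,3,5], [2,4,5]

so the chain groups are C_0 ≅ Z^6, C_1 ≅ Z^12, C_2 ≅ Z^8.

Boundary ∂_1: C_1 → C_0 sends each edge [p,q] (with p < q) to q − p. For instance
  ∂[0,4] = [4] − [0].
The 6×12 boundary matrix has rank 5 and Smith normal form diag(1,1,1,1,1).

Boundary ∂_2: C_2 → C_1 acts by ∂[p,q,r] = [q,r] − [p,r] + [p,q]. For instance
  ∂[1,2,4] = [2,4] − [1,4] + [1,2],
  ∂[2,3,5] = [3,5] − [2,5] + [2,3].
This gives a 12×8 integer matrix of rank 7; reducing to Smith normal form yields diagonal entries (1,1,1,1,1,1,1).

Reading off H_k = ker ∂_k / im ∂_{k+1}:

  H_0: rank C_0 − rank ∂_1 = 6 − 5 = 1, and the invariant factors of ∂_1 are all 1, so H_0 = Z.
  H_1: rank ker ∂_1 − rank ∂_2 = (12 − 5) − 7 = 0, and the invariant factors of ∂_2 are all 1, so H_1 = 0.
  H_2: rank ker ∂_2 − rank ∂_3 = (8 − 7) − 0 = 1, and there is no ∂_3, so H_2 = Z.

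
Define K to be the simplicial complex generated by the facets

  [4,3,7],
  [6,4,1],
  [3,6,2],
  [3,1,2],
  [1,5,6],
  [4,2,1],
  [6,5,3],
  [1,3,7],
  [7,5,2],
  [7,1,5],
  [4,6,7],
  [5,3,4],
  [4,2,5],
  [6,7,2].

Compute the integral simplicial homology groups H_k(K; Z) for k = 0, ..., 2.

H_0 = Z,  H_1 = Z^2,  H_2 = Z.

We work with the vertex ordering 1 < 2 < 3 < 4 < 5 < 6 < 7. The simplices of K, each written with vertices in increasing order, are:

  0-simplices (7): [1], [2], [3], [4], [5], [6], [7]
  1-simplices (21): [1,2], [1,3], [1,4], [1,5], [1,6], [1,7], [2,3], [2,4], [2,5], [2,6], [2,7], [3,4], [3,5], [3,6], [3,7], [4,5], [4,6], [4,7], [5,6], [5,7], [6,7]
  2-simplices (14): [1,2,3], [1,2,4], [1,3,7], [1,4,6], [1,5,6], [1,5,7], [2,3,6], [2,4,5], [2,5,7], [2,6,7], [3,4,5], [3,4,7], [3,5,6], [4,6,7]

giving chain groups C_0 ≅ Z^7, C_1 ≅ Z^21, C_2 ≅ Z^14.

The boundary map ∂_1: C_1 → C_0 is given by ∂[p,q] = [q] − [p]. For instance
  ∂[1,5] = [5] − [1].
The 7×21 boundary matrix has rank 6 and Smith normal form diag(1,1,1,1,1,1).

Boundary ∂_2: C_2 → C_1 acts by ∂[p,q,r] = [q,r] − [p,r] + [p,q]. For instance
  ∂[4,6,7] = [6,7] − [4,7] + [4,6],
  ∂[1,4,6] = [4,6] − [1,6] + [1,4].
The 21×14 boundary matrix has rank 13 and Smith normal form diag(1,1,1,1,1,1,1,1,1,1,1,1,1).

Now H_k = ker ∂_k / im ∂_{k+1}, so:

  H_0: rank C_0 − rank ∂_1 = 7 − 6 = 1, and the invariant factors of ∂_1 are all 1, so H_0 = Z.
  H_1: rank ker ∂_1 − rank ∂_2 = (21 − 6) − 13 = 2, and the invariant factors of ∂_2 are all 1, so H_1 = Z^2.
  H_2: rank ker ∂_2 − rank ∂_3 = (14 − 13) − 0 = 1, and there is no ∂_3, so H_2 = Z.

As a check, the Euler characteristic is 7 − 21 + 14 = 0, which agrees with 1 − 2 + 1 = 0.
(K is a triangulation of the torus T^2.)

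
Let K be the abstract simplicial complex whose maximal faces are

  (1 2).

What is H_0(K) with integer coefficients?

Fix the vertex order 1 < 2 and write every simplex with vertices in increasing order. Then dim K = 1 and the simplices of K are:

  0-simplices (2): [1], [2]
  1-simplices (1): [1,2]

so the chain groups are C_0 ≅ Z^2, C_1 ≅ Z^1.

Boundary ∂_1: C_1 → C_0 is given by ∂[p,q] = [q] − [p].
The 2×1 boundary matrix has rank 1 and Smith normal form diag(1).

Now H_k = ker ∂_k / im ∂_{k+1}, so:

  H_0: rank C_0 − rank ∂_1 = 2 − 1 = 1, and the invariant factors of ∂_1 are all 1, so H_0 = Z.

H_0 ≅ Z.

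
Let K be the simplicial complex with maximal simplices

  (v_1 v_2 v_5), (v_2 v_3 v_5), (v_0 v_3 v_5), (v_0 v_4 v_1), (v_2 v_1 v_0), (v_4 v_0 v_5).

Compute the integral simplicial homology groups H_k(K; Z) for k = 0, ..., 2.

K has 6 vertices, 12 edges, 6 triangles.
rank ∂_0 = 0, rank ∂_1 = 5 ⇒ b_0 = 6 − 0 − 5 = 1; all invariant factors of ∂_1 are 1 so no torsion. So H_0 ≅ Z.
rank ∂_1 = 5, rank ∂_2 = 6 ⇒ b_1 = 12 − 5 − 6 = 1; all invariant factors of ∂_2 are 1 so no torsion. So H_1 ≅ Z.
rank ∂_2 = 6, rank ∂_3 = 0 ⇒ b_2 = 6 − 6 − 0 = 0. So H_2 ≅ 0.

H_0 ≅ Z,  H_1 ≅ Z,  H_2 = 0.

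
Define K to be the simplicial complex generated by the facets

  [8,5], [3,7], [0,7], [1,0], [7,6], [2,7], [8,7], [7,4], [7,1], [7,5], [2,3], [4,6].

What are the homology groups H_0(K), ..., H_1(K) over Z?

Fix the vertex order 0 < 1 < 2 < 3 < 4 < 5 < 6 < 7 < 8 and write every simplex with vertices in increasing order. Then dim K = 1 and the simplices of K are:

  0-simplices (9): [0], [1], [2], [3], [4], [5], [6], [7], [8]
  1-simplices (12): [0,1], [0,7], [1,7], [2,3], [2,7], [3,7], [4,6], [4,7], [5,7], [5,8], [6,7], [7,8]

giving chain groups C_0 ≅ Z^9, C_1 ≅ Z^12.

∂_1: C_1 → C_0 is given by ∂[p,q] = [q] − [p].
The 9×12 boundary matrix has rank 8 and Smith normal form diag(1,1,1,1,1,1,1,1).

Computing H_k = (kernel of ∂_k) / (image of ∂_{k+1}):

  H_0: rank C_0 − rank ∂_1 = 9 − 8 = 1, and the invariant factors of ∂_1 are all 1, so H_0 = Z.
  H_1: rank ker ∂_1 − rank ∂_2 = (12 − 8) − 0 = 4, and there is no ∂_2, so H_1 = Z^4.

As a check, the Euler characteristic is 9 − 12 = -3, which agrees with 1 − 4 = -3.
(K is a triangulation of a wedge of 4 circles.)

H_0 = Z,  H_1 = Z^4.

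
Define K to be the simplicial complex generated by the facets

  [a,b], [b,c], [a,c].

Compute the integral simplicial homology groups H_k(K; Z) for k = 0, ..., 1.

Order the vertices as a < b < c. Listing each simplex with vertices in this order, K has dimension 1 with simplices:

  0-simplices (3): a, b, c
  1-simplices (3): ab, ac, bc

so the chain groups are C_0 ≅ Z^3, C_1 ≅ Z^3.

The boundary map ∂_1: C_1 → C_0 maps an edge to its endpoints' difference, ∂[p,q] = q − p. For instance
  ∂ab = b − a.
The 3×3 boundary matrix has rank 2 and Smith normal form diag(1,1).

Now H_k = ker ∂_k / im ∂_{k+1}, so:

  H_0: rank C_0 − rank ∂_1 = 3 − 2 = 1, and the invariant factors of ∂_1 are all 1, so H_0 = Z.
  H_1: rank ker ∂_1 − rank ∂_2 = (3 − 2) − 0 = 1, and there is no ∂_2, so H_1 = Z.

H_0 = Z,  H_1 = Z.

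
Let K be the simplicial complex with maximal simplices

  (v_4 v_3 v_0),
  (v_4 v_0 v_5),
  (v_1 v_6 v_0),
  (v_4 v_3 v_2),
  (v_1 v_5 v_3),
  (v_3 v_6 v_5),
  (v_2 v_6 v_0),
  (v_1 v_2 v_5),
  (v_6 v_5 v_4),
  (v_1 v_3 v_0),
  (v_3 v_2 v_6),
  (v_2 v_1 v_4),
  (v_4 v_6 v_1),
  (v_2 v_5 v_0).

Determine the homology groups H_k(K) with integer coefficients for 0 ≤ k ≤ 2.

K has 7 vertices, 21 edges, 14 triangles.
rank ∂_0 = 0, rank ∂_1 = 6 ⇒ b_0 = 7 − 0 − 6 = 1; all invariant factors of ∂_1 are 1 so no torsion. So H_0 ≅ Z.
rank ∂_1 = 6, rank ∂_2 = 13 ⇒ b_1 = 21 − 6 − 13 = 2; all invariant factors of ∂_2 are 1 so no torsion. So H_1 ≅ Z^2.
rank ∂_2 = 13, rank ∂_3 = 0 ⇒ b_2 = 14 − 13 − 0 = 1. So H_2 ≅ Z.

H_0 ≅ Z,  H_1 ≅ Z^2,  H_2 ≅ Z.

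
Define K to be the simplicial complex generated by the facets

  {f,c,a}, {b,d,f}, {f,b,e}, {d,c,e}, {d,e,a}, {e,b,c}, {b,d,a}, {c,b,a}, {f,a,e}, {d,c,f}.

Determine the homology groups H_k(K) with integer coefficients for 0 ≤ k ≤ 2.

Take the total order a < b < c < d < e < f on the vertex set. Then K (dimension 2) consists of the simplices:

  0-simplices (6): a, b, c, d, e, f
  1-simplices (15): ab, ac, ad, ae, af, bc, bd, be, bf, cd, ce, cf, de, df, ef
  2-simplices (10): abc, abd, acf, ade, aef, bce, bdf, bef, cde, cdf

Hence C_0 ≅ Z^6, C_1 ≅ Z^15, C_2 ≅ Z^10.

Boundary ∂_1: C_1 → C_0 maps an edge to its endpoints' difference, ∂[p,q] = q − p.
As a 6×15 matrix over Z this has rank 5, with invariant factors (1,1,1,1,1).

∂_2: C_2 → C_1 maps a triangle to the signed sum of its edges. For instance
  ∂ade = de − ae + ad,
  ∂cde = de − ce + cd.
The resulting 15×10 matrix has rank 10, and its Smith normal form has invariant factors (1,1,1,1,1,1,1,1,1,2).

Now H_k = ker ∂_k / im ∂_{k+1}, so:

  H_0: rank C_0 − rank ∂_1 = 6 − 5 = 1, and the invariant factors of ∂_1 are all 1, so H_0 = Z.
  H_1: rank ker ∂_1 − rank ∂_2 = (15 − 5) − 10 = 0, and ∂_2 has invariant factor 2 > 1, so H_1 = Z/2.
  H_2: rank ker ∂_2 − rank ∂_3 = (10 − 10) − 0 = 0, and there is no ∂_3, so H_2 = 0.

As a check, the Euler characteristic is 6 − 15 + 10 = 1, which agrees with 1 − 0 + 0 = 1.

H_0 = Z,  H_1 = Z/2,  H_2 = 0.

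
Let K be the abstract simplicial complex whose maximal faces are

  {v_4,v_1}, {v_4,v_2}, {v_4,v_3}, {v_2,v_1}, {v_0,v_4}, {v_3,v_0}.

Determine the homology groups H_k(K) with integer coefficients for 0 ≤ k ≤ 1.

H_0 ≅ Z,  H_1 ≅ Z^2.

Take the total order v_0 < v_1 < v_2 < v_3 < v_4 on the vertex set. Then K (dimension 1) consists of the simplices:

  0-simplices (5): [v_0], [v_1], [v_2], [v_3], [v_4]
  1-simplices (6): [v_0,v_3], [v_0,v_4], [v_1,v_2], [v_1,v_4], [v_2,v_4], [v_3,v_4]

Hence C_0 ≅ Z^5, C_1 ≅ Z^6.

The boundary map ∂_1: C_1 → C_0 maps an edge to its endpoints' difference, ∂[p,q] = q − p. For instance
  ∂[v_1,v_4] = [v_4] − [v_1].
This gives a 5×6 integer matrix of rank 4; reducing to Smith normal form yields diagonal entries (1,1,1,1).

Now H_k = ker ∂_k / im ∂_{k+1}, so:

  H_0: rank C_0 − rank ∂_1 = 5 − 4 = 1, and the invariant factors of ∂_1 are all 1, so H_0 ≅ Z.
  H_1: rank ker ∂_1 − rank ∂_2 = (6 − 4) − 0 = 2, and there is no ∂_2, so H_1 ≅ Z^2.

As a check, the Euler characteristic is 5 − 6 = -1, which agrees with 1 − 2 = -1.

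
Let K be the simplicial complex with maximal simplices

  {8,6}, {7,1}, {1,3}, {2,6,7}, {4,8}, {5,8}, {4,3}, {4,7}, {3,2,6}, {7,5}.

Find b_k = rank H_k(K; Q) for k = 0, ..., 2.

b_0 = 1, b_1 = 4, b_2 = 0.

Order the vertices as 1 < 2 < 3 < 4 < 5 < 6 < 7 < 8. Listing each simplex with vertices in this order, K has dimension 2 with simplices:

  0-simplices (8): [1], [2], [3], [4], [5], [6], [7], [8]
  1-simplices (13): [1,3], [1,7], [2,3], [2,6], [2,7], [3,4], [3,6], [4,7], [4,8], [5,7], [5,8], [6,7], [6,8]
  2-simplices (2): [2,3,6], [2,6,7]

Hence C_0 ≅ Z^8, C_1 ≅ Z^13, C_2 ≅ Z^2.

The boundary map ∂_1: C_1 → C_0 maps an edge to its endpoints' difference, ∂[p,q] = q − p.
This gives a 8×13 integer matrix of rank 7; reducing to Smith normal form yields diagonal entries (1,1,1,1,1,1,1).

Boundary ∂_2: C_2 → C_1 maps a triangle to the signed sum of its edges. For instance
  ∂[2,3,6] = [3,6] − [2,6] + [2,3],
  ∂[2,6,7] = [6,7] − [2,7] + [2,6].
As a 13×2 matrix over Z this has rank 2, with invariant factors (1,1).

Now H_k = ker ∂_k / im ∂_{k+1}, so:

  H_0: rank C_0 − rank ∂_1 = 8 − 7 = 1, and the invariant factors of ∂_1 are all 1, so H_0 = Z.
  H_1: rank ker ∂_1 − rank ∂_2 = (13 − 7) − 2 = 4, and the invariant factors of ∂_2 are all 1, so H_1 = Z^4.
  H_2: rank ker ∂_2 − rank ∂_3 = (2 − 2) − 0 = 0, and there is no ∂_3, so H_2 = 0.

As a check, the Euler characteristic is 8 − 13 + 2 = -3, which agrees with 1 − 4 + 0 = -3.

Hence the Betti numbers are b_0 = 1, b_1 = 4, b_2 = 0.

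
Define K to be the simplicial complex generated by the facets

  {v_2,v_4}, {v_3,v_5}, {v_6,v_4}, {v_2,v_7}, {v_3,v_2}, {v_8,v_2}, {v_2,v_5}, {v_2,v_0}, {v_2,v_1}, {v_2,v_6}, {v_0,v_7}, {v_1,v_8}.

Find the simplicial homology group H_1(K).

H_1 ≅ Z^4.

K has 9 vertices, 12 edges.
rank ∂_1 = 8, rank ∂_2 = 0 ⇒ b_1 = 12 − 8 − 0 = 4. So H_1 ≅ Z^4.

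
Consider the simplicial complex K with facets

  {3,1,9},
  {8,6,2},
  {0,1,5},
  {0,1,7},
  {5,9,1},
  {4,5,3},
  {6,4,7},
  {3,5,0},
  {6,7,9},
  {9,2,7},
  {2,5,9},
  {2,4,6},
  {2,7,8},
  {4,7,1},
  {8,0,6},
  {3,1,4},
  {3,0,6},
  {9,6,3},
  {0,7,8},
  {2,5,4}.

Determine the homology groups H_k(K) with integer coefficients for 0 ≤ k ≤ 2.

K has 10 vertices, 30 edges, 20 triangles.
rank ∂_0 = 0, rank ∂_1 = 9 ⇒ b_0 = 10 − 0 − 9 = 1; all invariant factors of ∂_1 are 1 so no torsion. So H_0 ≅ Z.
rank ∂_1 = 9, rank ∂_2 = 20 ⇒ b_1 = 30 − 9 − 20 = 1; ∂_2 has invariant factor(s) [2] giving torsion. So H_1 ≅ Z ⊕ Z/2Z.
rank ∂_2 = 20, rank ∂_3 = 0 ⇒ b_2 = 20 − 20 − 0 = 0. So H_2 ≅ 0.

H_0 ≅ Z,  H_1 ≅ Z ⊕ Z/2Z,  H_2 = 0.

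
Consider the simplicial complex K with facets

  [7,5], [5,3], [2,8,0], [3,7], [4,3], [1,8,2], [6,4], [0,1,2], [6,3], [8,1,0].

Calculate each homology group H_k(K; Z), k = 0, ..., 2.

H_0 = Z^2,  H_1 = Z^2,  H_2 = Z.

Fix the vertex order 0 < 1 < 2 < 3 < 4 < 5 < 6 < 7 < 8 and write every simplex with vertices in increasing order. Then dim K = 2 and the simplices of K are:

  0-simplices (9): [0], [1], [2], [3], [4], [5], [6], [7], [8]
  1-simplices (12): [0,1], [0,2], [0,8], [1,2], [1,8], [2,8], [3,4], [3,5], [3,6], [3,7], [4,6], [5,7]
  2-simplices (4): [0,1,2], [0,1,8], [0,2,8], [1,2,8]

so the chain groups are C_0 ≅ Z^9, C_1 ≅ Z^12, C_2 ≅ Z^4.

The boundary map ∂_1: C_1 → C_0 sends each edge [p,q] (with p < q) to q − p. For instance
  ∂[3,7] = [7] − [3].
The resulting 9×12 matrix has rank 7, and its Smith normal form has invariant factors (1,1,1,1,1,1,1).

Boundary ∂_2: C_2 → C_1 acts by ∂[p,q,r] = [q,r] − [p,r] + [p,q]. For instance
  ∂[0,2,8] = [2,8] − [0,8] + [0,2],
  ∂[0,1,2] = [1,2] − [0,2] + [0,1].
The 12×4 boundary matrix has rank 3 and Smith normal form diag(1,1,1).

Now H_k = ker ∂_k / im ∂_{k+1}, so:

  H_0: rank C_0 − rank ∂_1 = 9 − 7 = 2, and the invariant factors of ∂_1 are all 1, so H_0 ≅ Z^2.
  H_1: rank ker ∂_1 − rank ∂_2 = (12 − 7) − 3 = 2, and the invariant factors of ∂_2 are all 1, so H_1 ≅ Z^2.
  H_2: rank ker ∂_2 − rank ∂_3 = (4 − 3) − 0 = 1, and there is no ∂_3, so H_2 ≅ Z.

As a check, the Euler characteristic is 9 − 12 + 4 = 1, which agrees with 2 − 2 + 1 = 1.
(K is a triangulation of the disjoint union of the 2-sphere S^2 and a wedge of 2 circles.)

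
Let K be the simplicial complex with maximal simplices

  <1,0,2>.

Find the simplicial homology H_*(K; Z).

Take the total order 0 < 1 < 2 on the vertex set. Then K (dimension 2) consists of the simplices:

  0-simplices (3): [0], [1], [2]
  1-simplices (3): [0,1], [0,2], [1,2]
  2-simplices (1): [0,1,2]

giving chain groups C_0 ≅ Z^3, C_1 ≅ Z^3, C_2 ≅ Z^1.

Boundary ∂_1: C_1 → C_0 is given by ∂[p,q] = [q] − [p]. For instance
  ∂[1,2] = [2] − [1].
The 3×3 boundary matrix has rank 2 and Smith normal form diag(1,1).

The boundary map ∂_2: C_2 → C_1 sends each 2-simplex [p,q,r] to [q,r] − [p,r] + [p,q]. For instance
  ∂[0,1,2] = [1,2] − [0,2] + [0,1].
The 3×1 boundary matrix has rank 1 and Smith normal form diag(1).

Reading off H_k = ker ∂_k / im ∂_{k+1}:

  H_0: rank C_0 − rank ∂_1 = 3 − 2 = 1, and the invariant factors of ∂_1 are all 1, so H_0 ≅ Z.
  H_1: rank ker ∂_1 − rank ∂_2 = (3 − 2) − 1 = 0, and the invariant factors of ∂_2 are all 1, so H_1 ≅ 0.
  H_2: rank ker ∂_2 − rank ∂_3 = (1 − 1) − 0 = 0, and there is no ∂_3, so H_2 ≅ 0.

H_0 ≅ Z,  H_1 = 0,  H_2 = 0.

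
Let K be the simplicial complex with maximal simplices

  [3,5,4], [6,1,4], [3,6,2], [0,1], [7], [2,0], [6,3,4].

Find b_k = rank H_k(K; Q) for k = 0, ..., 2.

b_0 = 2, b_1 = 1, b_2 = 0.

We work with the vertex ordering 0 < 1 < 2 < 3 < 4 < 5 < 6 < 7. The simplices of K, each written with vertices in increasing order, are:

  0-simplices (8): [0], [1], [2], [3], [4], [5], [6], [7]
  1-simplices (11): [0,1], [0,2], [1,4], [1,6], [2,3], [2,6], [3,4], [3,5], [3,6], [4,5], [4,6]
  2-simplices (4): [1,4,6], [2,3,6], [3,4,5], [3,4,6]

giving chain groups C_0 ≅ Z^8, C_1 ≅ Z^11, C_2 ≅ Z^4.

The boundary map ∂_1: C_1 → C_0 is given by ∂[p,q] = [q] − [p].
As a 8×11 matrix over Z this has rank 6, with invariant factors (1,1,1,1,1,1).

∂_2: C_2 → C_1 acts by ∂[p,q,r] = [q,r] − [p,r] + [p,q]. For instance
  ∂[1,4,6] = [4,6] − [1,6] + [1,4],
  ∂[2,3,6] = [3,6] − [2,6] + [2,3].
This gives a 11×4 integer matrix of rank 4; reducing to Smith normal form yields diagonal entries (1,1,1,1).

Now H_k = ker ∂_k / im ∂_{k+1}, so:

  H_0: rank C_0 − rank ∂_1 = 8 − 6 = 2, and the invariant factors of ∂_1 are all 1, so H_0 ≅ Z^2.
  H_1: rank ker ∂_1 − rank ∂_2 = (11 − 6) − 4 = 1, and the invariant factors of ∂_2 are all 1, so H_1 ≅ Z.
  H_2: rank ker ∂_2 − rank ∂_3 = (4 − 4) − 0 = 0, and there is no ∂_3, so H_2 ≅ 0.

Hence the Betti numbers are b_0 = 2, b_1 = 1, b_2 = 0.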